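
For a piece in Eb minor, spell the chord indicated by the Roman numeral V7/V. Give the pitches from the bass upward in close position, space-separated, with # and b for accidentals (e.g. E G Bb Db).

F A C Eb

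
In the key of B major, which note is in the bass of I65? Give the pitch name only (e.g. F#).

I in B major has root B; the chord is B-D#-F#-A#.
The figure 65 means first inversion — the third is in the bass.

D#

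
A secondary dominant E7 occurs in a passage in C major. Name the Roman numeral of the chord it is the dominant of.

The chord is a dominant seventh chord on E.
A dominant resolves down a perfect fifth: E → A. In C major, A is scale degree 6, i.e. vi.

vi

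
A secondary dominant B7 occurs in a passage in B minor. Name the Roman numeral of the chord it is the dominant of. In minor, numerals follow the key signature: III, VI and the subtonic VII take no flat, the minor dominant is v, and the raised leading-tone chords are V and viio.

iv

The chord is a dominant seventh chord on B.
A dominant resolves down a perfect fifth: B → E. In B minor, E is scale degree 4, i.e. iv.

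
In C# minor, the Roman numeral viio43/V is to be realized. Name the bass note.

C#

The applied chord viio43/V is rooted on F##: F##-A#-C#-E.
The figure 43 means second inversion — the fifth is in the bass.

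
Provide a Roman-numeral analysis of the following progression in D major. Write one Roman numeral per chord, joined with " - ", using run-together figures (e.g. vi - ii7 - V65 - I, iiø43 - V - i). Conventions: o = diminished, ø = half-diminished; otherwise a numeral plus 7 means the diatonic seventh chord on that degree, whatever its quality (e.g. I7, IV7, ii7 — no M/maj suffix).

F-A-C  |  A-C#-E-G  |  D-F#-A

bIII - V7 - I

F-A-C is non-diatonic — bIII, a mixture chord from D minor.
A-C#-E-G: root A is the dominant; dominant seventh chord there is V7.
D-F#-A: major triad on D = scale degree 1 → I.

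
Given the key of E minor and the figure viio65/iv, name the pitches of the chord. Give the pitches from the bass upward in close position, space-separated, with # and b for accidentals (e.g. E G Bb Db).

B D F G#

The slash marks an applied leading-tone chord: viio of iv. In E minor, iv is A, so the leading tone to it is G#, a half step below.
Building a fully diminished seventh chord on G# gives G#-B-D-F.
The figured bass 65 indicates first inversion, placing the third (B) in the bass: B-D-F-G#.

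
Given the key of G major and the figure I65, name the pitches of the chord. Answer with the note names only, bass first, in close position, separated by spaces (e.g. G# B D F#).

B D F# G

In G major, the first degree is G, and the diatonic chord built there is a major seventh chord.
That chord is spelled G-B-D-F#.
With the 65 figure the chord is in first inversion; from the bass B upward in close position it reads B-D-F#-G.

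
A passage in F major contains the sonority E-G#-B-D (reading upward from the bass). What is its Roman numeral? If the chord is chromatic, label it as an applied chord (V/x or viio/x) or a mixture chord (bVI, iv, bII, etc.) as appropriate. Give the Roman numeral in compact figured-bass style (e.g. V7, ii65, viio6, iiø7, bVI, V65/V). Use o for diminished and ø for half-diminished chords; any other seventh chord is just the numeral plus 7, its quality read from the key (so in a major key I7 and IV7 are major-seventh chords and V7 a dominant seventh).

The pitches E-G#-B-D form a dominant seventh chord rooted on E.
E is not a diatonic chord root with this quality in F major, but it lies a perfect fifth above A (iii), so the chord functions as an applied dominant of iii.

V7/iii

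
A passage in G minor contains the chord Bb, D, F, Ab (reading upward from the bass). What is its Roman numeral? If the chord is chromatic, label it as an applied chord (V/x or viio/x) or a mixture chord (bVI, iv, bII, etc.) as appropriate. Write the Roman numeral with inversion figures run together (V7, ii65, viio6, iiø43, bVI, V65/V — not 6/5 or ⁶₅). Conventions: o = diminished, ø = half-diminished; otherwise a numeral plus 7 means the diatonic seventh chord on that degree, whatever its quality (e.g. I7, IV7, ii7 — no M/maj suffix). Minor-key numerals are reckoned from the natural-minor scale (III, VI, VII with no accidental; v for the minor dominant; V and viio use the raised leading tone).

The pitches Bb-D-F-Ab form a dominant seventh chord rooted on Bb.
Bb is not a diatonic chord root with this quality in G minor, but it lies a perfect fifth above Eb (VI), so the chord functions as an applied dominant of VI.

V7/VI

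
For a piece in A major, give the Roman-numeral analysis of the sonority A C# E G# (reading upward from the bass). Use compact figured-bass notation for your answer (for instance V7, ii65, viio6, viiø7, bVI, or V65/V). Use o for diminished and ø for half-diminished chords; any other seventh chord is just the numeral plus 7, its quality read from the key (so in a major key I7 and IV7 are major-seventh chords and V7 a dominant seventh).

The pitches A-C#-E-G# form a major seventh chord rooted on A.
In A major, A is the tonic; the diatonic major seventh chord there is I7.

I7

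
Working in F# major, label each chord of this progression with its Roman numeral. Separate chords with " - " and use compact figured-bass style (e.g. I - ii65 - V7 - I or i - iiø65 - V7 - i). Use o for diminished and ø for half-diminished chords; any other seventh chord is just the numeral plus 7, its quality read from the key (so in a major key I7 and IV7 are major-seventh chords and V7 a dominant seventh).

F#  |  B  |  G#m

I - IV - ii

F#: root F# is the tonic; major triad there is I.
B: major triad on B = scale degree 4 → IV.
G#m: root G# is the supertonic; minor triad there is ii.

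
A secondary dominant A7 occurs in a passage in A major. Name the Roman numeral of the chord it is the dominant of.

The chord is a dominant seventh chord on A.
A dominant resolves down a perfect fifth: A → D. In A major, D is scale degree 4, i.e. IV.

IV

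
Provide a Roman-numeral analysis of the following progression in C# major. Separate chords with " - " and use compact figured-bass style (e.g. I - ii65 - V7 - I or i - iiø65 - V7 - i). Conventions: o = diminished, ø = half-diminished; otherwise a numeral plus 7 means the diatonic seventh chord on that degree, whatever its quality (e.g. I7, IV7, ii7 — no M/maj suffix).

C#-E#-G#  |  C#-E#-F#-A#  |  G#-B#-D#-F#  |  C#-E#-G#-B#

C#-E#-G# has root C#, degree 1 in C# major, so I.
C#-E#-F#-A#: major seventh chord on F# = scale degree 4 → IV43.
G#-B#-D#-F#: root G# is the dominant; dominant seventh chord there is V7.
C#-E#-G#-B#: root C# is the tonic; major seventh chord there is I7.

I - IV43 - V7 - I7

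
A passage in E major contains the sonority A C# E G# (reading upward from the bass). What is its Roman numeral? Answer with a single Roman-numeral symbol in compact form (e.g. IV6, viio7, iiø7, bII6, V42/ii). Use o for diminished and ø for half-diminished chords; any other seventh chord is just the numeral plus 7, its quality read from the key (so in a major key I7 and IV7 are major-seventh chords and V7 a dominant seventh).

Stacked in thirds the chord is A-C#-E-G#: a major seventh chord on A.
A is scale degree 4 in E major, and a major seventh chord on that degree is written IV7.

IV7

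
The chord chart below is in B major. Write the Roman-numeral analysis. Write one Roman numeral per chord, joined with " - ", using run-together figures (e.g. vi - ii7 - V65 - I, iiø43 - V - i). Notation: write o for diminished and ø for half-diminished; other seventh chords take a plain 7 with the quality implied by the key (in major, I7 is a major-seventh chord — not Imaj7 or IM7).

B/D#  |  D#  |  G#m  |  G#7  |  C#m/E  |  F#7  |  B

B/D#: major triad on B = scale degree 1 → I6.
D#: a major triad on D#, the applied dominant of vi → V/vi.
G#m has root G#, degree 6 in B major, so vi.
G#7: a dominant seventh chord on G#, the applied dominant of ii → V7/ii.
C#m/E has root C#, degree 2 in B major, so ii6.
F#7: root F# is the dominant; dominant seventh chord there is V7.
B: major triad on B = scale degree 1 → I.

I6 - V/vi - vi - V7/ii - ii6 - V7 - I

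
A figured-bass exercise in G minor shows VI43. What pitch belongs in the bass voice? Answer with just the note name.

Bb

VI in G minor has root Eb; the chord is Eb-G-Bb-D.
The figure 43 means second inversion — the fifth is in the bass.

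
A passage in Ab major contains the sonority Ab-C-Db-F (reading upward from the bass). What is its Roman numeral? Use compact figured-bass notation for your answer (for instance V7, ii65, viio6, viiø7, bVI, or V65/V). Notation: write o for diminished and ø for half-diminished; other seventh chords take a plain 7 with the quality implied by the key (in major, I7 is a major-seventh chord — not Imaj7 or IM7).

IV43

The pitches Db-F-Ab-C form a major seventh chord rooted on Db.
In Ab major, Db is the subdominant; the diatonic major seventh chord there is IV7.
With Ab in the bass the chord is in second inversion, so the figured bass is 43.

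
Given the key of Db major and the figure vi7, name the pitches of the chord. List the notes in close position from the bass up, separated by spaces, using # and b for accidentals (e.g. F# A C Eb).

The numeral's case and figure indicate a minor seventh chord. In Db major its root, the sixth degree, is Bb.
Stacking thirds from Bb gives Bb-Db-F-Ab.

Bb Db F Ab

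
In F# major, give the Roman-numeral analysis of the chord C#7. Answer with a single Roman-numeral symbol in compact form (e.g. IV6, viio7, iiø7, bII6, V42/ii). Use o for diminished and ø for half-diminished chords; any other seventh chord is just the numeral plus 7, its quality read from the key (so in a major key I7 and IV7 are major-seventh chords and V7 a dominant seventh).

V7

The pitches C#-E#-G#-B form a dominant seventh chord rooted on C#.
In F# major, C# is the dominant; the diatonic dominant seventh chord there is V7.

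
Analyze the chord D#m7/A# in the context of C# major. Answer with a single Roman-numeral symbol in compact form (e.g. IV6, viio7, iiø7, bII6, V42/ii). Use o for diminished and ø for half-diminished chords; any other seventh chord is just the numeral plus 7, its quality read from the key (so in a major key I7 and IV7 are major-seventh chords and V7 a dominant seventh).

ii43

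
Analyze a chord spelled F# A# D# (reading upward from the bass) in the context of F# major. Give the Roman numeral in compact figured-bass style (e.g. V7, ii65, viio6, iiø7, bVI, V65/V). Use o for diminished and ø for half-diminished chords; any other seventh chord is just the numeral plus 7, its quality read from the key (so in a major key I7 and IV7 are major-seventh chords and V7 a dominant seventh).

vi6

Stacked in thirds the chord is D#-F#-A#: a minor triad on D#.
In F# major, D# is the submediant; the diatonic minor triad there is vi.
With F# in the bass the chord is in first inversion, so the figured bass is 6.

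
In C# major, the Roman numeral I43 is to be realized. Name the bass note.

G#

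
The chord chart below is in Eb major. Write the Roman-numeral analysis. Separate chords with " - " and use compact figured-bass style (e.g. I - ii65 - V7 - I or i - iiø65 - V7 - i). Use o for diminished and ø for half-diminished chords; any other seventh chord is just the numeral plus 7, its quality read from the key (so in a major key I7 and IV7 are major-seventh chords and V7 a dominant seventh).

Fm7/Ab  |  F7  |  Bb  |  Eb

Fm7/Ab: minor seventh chord on F = scale degree 2 → ii65.
F7 is the secondary dominant of V (dominant seventh chord on F): V7/V.
Bb has root Bb, degree 5 in Eb major, so V.
Eb: root Eb is the tonic; major triad there is I.

ii65 - V7/V - V - I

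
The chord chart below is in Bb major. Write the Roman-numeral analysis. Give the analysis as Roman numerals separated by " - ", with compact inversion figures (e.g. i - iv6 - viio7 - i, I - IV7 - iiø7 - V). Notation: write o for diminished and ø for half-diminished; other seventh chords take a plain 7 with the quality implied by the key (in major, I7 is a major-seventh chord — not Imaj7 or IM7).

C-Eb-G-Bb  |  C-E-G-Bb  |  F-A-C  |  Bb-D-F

C-Eb-G-Bb: minor seventh chord on C = scale degree 2 → ii7.
C-E-G-Bb: chromatic; C is V of V, so V7/V.
F-A-C: root F is the dominant; major triad there is V.
Bb-D-F: root Bb is the tonic; major triad there is I.

ii7 - V7/V - V - I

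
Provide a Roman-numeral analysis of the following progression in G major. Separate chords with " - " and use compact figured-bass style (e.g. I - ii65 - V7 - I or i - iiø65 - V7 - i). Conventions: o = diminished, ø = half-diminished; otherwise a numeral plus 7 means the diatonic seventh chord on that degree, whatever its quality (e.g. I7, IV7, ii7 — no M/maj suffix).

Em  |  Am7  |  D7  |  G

Em has root E, degree 6 in G major, so vi.
Am7: minor seventh chord on A = scale degree 2 → ii7.
D7: dominant seventh chord on D = scale degree 5 → V7.
G: major triad on G = scale degree 1 → I.

vi - ii7 - V7 - I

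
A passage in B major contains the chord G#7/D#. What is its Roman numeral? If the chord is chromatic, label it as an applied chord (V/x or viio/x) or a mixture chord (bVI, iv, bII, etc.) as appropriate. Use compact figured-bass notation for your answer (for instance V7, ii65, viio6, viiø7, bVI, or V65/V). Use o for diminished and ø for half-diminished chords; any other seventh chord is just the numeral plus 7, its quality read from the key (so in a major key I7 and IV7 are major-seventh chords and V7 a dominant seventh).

The pitches G#-B#-D#-F# form a dominant seventh chord rooted on G#.
G# is not a diatonic chord root with this quality in B major, but it lies a perfect fifth above C# (ii), so the chord functions as an applied dominant of ii.
With D# in the bass the chord is in second inversion, so the figured bass is 43.

V43/ii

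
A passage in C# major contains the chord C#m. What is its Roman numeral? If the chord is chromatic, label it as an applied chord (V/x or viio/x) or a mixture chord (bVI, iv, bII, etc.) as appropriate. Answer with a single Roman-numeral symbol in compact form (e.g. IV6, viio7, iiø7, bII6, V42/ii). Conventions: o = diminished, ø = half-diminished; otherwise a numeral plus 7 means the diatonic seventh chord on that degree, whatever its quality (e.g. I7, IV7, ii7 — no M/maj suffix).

i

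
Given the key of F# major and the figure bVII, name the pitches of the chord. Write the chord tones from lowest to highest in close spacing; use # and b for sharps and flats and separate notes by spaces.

E G# B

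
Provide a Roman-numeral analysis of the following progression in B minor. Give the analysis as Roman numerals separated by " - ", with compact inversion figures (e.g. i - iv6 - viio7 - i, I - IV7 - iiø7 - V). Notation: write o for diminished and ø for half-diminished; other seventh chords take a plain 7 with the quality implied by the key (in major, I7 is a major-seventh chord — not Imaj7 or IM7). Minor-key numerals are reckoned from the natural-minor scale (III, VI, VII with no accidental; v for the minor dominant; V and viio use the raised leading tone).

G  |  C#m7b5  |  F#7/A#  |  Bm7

VI - iiø7 - V65 - i7

G: root G is the submediant; major triad there is VI.
C#m7b5: half-diminished seventh chord on C# = scale degree 2 → iiø7.
F#7/A# has root F#, degree 5 in B minor, so V65.
Bm7: root B is the tonic; minor seventh chord there is i7.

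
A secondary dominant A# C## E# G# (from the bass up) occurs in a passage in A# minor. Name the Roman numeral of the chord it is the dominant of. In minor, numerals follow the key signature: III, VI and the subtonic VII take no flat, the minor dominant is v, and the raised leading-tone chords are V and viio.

The chord is a dominant seventh chord on A#.
A dominant resolves down a perfect fifth: A# → D#. In A# minor, D# is scale degree 4, i.e. iv.

iv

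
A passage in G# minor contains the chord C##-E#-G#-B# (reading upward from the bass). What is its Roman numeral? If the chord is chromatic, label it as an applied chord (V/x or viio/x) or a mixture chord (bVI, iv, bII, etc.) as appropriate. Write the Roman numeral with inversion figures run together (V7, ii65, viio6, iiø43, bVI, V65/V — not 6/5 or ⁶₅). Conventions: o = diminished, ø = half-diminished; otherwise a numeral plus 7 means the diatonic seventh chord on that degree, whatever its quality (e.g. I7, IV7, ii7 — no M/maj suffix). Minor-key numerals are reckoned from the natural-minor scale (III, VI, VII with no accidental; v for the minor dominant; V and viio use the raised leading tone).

viiø7/V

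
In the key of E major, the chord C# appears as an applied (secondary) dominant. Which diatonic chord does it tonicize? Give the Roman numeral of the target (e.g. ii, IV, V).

The chord is a major triad on C#.
A dominant resolves down a perfect fifth: C# → F#. In E major, F# is scale degree 2, i.e. ii.

ii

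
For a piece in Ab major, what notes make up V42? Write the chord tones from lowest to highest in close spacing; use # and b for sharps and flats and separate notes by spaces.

Db Eb G Bb

The numeral's case and figure indicate a dominant seventh chord. In Ab major its root, scale degree 5, is Eb.
Stacking thirds from Eb gives Eb-G-Bb-Db.
The figured bass 42 indicates third inversion, placing the seventh (Db) in the bass: Db-Eb-G-Bb.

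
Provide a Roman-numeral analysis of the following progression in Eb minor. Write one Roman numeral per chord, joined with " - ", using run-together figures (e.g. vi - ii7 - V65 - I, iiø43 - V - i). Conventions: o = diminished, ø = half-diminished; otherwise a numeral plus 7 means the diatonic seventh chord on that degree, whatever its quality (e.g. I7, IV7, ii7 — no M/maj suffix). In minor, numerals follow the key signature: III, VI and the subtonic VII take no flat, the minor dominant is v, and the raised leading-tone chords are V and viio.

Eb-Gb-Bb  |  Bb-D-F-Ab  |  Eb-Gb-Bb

i - V7 - i

Eb-Gb-Bb: minor triad on Eb = scale degree 1 → i.
Bb-D-F-Ab: root Bb is the dominant; dominant seventh chord there is V7.
Eb-Gb-Bb: root Eb is the tonic; minor triad there is i.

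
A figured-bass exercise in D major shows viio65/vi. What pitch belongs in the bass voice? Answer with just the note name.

C#

The applied chord viio65/vi is rooted on A#: A#-C#-E-G.
The figure 65 means first inversion — the third is in the bass.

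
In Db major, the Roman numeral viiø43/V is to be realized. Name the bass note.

Db

The applied chord viiø43/V is rooted on G: G-Bb-Db-F.
The figure 43 means second inversion — the fifth is in the bass.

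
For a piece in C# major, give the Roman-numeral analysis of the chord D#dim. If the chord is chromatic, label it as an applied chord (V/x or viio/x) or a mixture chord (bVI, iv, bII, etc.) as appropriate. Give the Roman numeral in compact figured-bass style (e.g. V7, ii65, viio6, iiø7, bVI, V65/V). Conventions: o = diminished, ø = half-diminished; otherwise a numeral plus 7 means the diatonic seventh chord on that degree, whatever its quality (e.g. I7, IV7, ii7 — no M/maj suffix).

iio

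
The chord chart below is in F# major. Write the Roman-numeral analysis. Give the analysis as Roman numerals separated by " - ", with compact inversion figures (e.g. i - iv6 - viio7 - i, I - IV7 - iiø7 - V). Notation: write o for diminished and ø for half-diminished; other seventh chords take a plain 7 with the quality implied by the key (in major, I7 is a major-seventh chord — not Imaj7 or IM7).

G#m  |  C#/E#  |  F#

ii - V6 - I

G#m: root G# is the supertonic; minor triad there is ii.
C#/E#: root C# is the dominant; major triad there is V6.
F# has root F#, degree 1 in F# major, so I.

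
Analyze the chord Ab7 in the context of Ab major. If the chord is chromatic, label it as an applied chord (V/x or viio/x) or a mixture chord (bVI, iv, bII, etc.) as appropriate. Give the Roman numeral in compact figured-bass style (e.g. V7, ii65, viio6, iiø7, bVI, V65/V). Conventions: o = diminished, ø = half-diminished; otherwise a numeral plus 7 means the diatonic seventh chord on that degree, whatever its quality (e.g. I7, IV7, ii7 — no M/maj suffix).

V7/IV

Stacked in thirds the chord is Ab-C-Eb-Gb: a dominant seventh chord on Ab.
Ab is not a diatonic chord root with this quality in Ab major, but it lies a perfect fifth above Db (IV), so the chord functions as an applied dominant of IV.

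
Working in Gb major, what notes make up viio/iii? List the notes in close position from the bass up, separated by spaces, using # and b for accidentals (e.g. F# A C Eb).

A C Eb

viio/iii is a secondary leading-tone chord. The target iii is Bb in Gb major; the applied chord is rooted a semitone below, on A.
Building a diminished triad on A gives A-C-Eb.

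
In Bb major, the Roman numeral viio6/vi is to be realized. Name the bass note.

A

The applied chord viio6/vi is rooted on F#: F#-A-C.
The figure 6 means first inversion — the third is in the bass.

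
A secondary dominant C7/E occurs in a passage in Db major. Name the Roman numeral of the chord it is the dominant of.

The chord is a dominant seventh chord on C.
A dominant resolves down a perfect fifth: C → F. In Db major, F is scale degree 3, i.e. iii.

iii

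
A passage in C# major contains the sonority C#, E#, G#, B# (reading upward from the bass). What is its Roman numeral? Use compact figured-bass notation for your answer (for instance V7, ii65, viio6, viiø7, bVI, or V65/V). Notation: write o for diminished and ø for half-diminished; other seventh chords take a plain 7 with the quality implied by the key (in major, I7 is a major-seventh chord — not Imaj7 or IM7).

I7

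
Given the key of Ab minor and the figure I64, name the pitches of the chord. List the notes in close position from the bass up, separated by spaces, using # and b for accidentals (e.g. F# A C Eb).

Eb Ab C

Scale degree 1 in Ab minor is Ab; here the chord built on it is altered to a major triad. I64 is the major tonic (Picardy third), borrowed from the parallel major.
So the chord is Ab-C-Eb, a major triad.
With the 64 figure the chord is in second inversion; from the bass Eb upward in close position it reads Eb-Ab-C.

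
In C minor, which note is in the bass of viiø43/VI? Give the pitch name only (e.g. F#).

Db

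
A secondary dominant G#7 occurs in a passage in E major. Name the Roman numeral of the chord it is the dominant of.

The chord is a dominant seventh chord on G#.
A dominant resolves down a perfect fifth: G# → C#. In E major, C# is scale degree 6, i.e. vi.

vi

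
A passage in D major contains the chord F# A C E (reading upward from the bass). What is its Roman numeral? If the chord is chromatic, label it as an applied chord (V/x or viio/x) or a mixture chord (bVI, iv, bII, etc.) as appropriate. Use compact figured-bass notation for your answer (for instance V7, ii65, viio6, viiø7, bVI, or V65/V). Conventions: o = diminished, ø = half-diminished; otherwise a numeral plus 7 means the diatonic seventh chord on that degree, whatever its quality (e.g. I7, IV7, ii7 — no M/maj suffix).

viiø7/IV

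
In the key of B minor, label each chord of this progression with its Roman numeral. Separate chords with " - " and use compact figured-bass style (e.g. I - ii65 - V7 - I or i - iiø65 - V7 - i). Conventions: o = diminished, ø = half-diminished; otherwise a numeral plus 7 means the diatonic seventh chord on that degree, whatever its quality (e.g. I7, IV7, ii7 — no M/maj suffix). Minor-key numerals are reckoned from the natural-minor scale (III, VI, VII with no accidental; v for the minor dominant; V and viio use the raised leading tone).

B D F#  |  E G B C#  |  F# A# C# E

i - iiø65 - V7

B-D-F# has root B, degree 1 in B minor, so i.
E-G-B-C# has root C#, degree 2 in B minor, so iiø65.
F#-A#-C#-E: dominant seventh chord on F# = scale degree 5 → V7.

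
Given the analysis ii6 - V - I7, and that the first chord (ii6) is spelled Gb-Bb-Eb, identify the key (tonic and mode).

ii6 is given as Gb-Bb-Eb — a minor triad with root Eb.
ii6 on Eb implies Eb is the supertonic; that puts the tonic at Db, and the lowercase numeral fits major mode.

Db major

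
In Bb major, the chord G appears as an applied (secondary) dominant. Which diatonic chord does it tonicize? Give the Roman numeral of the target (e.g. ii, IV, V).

ii

The chord is a major triad on G.
A dominant resolves down a perfect fifth: G → C. In Bb major, C is scale degree 2, i.e. ii.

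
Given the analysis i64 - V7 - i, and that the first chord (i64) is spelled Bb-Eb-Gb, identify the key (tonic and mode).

Eb minor

i64 is given as Bb-Eb-Gb — a minor triad with root Eb.
If Eb is scale degree 1 and the mode makes that degree carry a minor triad, the tonic is Eb and the mode is minor.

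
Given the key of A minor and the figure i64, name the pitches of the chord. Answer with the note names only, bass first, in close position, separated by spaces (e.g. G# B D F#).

The numeral's case and figure indicate a minor triad. In A minor its root, the tonic, is A.
That chord is spelled A-C-E.
The figured bass 64 indicates second inversion, placing the fifth (E) in the bass: E-A-C.

E A C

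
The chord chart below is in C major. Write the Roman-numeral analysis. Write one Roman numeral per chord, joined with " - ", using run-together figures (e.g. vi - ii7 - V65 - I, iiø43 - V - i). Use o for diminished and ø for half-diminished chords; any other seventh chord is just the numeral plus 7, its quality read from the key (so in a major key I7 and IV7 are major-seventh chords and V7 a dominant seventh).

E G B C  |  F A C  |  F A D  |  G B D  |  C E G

E-G-B-C: major seventh chord on C = scale degree 1 → I65.
F-A-C has root F, degree 4 in C major, so IV.
F-A-D: minor triad on D = scale degree 2 → ii6.
G-B-D: major triad on G = scale degree 5 → V.
C-E-G: major triad on C = scale degree 1 → I.

I65 - IV - ii6 - V - I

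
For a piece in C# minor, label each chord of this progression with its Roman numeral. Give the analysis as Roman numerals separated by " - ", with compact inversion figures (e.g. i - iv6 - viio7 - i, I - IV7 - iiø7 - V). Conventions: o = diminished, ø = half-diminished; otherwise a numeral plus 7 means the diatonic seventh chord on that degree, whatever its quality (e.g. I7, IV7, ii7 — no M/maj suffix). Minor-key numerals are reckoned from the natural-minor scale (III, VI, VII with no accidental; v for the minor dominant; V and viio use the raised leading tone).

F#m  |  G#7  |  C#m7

iv - V7 - i7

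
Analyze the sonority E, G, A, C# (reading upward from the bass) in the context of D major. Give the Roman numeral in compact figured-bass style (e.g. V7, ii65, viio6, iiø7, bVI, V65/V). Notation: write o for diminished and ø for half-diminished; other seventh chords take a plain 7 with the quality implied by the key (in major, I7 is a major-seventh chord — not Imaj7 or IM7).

V43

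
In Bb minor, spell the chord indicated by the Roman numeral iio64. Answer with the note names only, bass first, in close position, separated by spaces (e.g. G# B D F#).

In Bb minor, the supertonic is C, and the diatonic chord built there is a diminished triad.
Stacking thirds from C gives C-Eb-Gb.
With the 64 figure the chord is in second inversion; from the bass Gb upward in close position it reads Gb-C-Eb.

Gb C Eb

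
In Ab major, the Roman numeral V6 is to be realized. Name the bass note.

G

V in Ab major has root Eb; the chord is Eb-G-Bb.
The figure 6 means first inversion — the third is in the bass.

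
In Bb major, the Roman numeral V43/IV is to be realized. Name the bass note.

F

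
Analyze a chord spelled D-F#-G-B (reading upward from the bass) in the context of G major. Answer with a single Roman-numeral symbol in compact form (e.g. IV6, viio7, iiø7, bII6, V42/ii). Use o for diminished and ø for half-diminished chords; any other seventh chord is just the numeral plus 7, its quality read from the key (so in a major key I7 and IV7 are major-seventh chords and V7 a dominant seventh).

I43

Stacked in thirds the chord is G-B-D-F#: a major seventh chord on G.
In G major, G is the tonic; the diatonic major seventh chord there is I7.
With D in the bass the chord is in second inversion, so the figured bass is 43.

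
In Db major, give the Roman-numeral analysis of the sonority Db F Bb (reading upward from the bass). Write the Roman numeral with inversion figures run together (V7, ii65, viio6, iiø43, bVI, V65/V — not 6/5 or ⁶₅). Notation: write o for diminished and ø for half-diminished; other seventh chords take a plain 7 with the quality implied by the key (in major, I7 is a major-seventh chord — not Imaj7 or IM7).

The pitches Bb-Db-F form a minor triad rooted on Bb.
Bb is scale degree 6 in Db major, and a minor triad on that degree is written vi.
With Db in the bass the chord is in first inversion, so the figured bass is 6.

vi6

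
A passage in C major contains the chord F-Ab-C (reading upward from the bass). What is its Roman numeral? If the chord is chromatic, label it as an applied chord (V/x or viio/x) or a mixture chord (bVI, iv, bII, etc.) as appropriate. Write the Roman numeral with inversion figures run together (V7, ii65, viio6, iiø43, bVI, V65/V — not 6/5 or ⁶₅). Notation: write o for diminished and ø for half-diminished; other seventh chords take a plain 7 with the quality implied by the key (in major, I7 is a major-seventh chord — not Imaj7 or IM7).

iv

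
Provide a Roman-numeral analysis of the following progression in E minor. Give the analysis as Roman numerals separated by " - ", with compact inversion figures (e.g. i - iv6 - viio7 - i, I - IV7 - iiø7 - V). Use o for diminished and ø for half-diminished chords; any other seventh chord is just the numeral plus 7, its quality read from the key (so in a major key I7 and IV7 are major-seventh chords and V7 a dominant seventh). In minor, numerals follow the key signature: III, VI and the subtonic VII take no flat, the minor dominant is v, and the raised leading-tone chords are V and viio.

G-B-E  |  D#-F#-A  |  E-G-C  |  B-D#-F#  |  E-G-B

G-B-E: minor triad on E = scale degree 1 → i6.
D#-F#-A: root D# is the leading tone; diminished triad there is viio.
E-G-C: root C is the submediant; major triad there is VI6.
B-D#-F#: root B is the dominant; major triad there is V.
E-G-B: root E is the tonic; minor triad there is i.

i6 - viio - VI6 - V - i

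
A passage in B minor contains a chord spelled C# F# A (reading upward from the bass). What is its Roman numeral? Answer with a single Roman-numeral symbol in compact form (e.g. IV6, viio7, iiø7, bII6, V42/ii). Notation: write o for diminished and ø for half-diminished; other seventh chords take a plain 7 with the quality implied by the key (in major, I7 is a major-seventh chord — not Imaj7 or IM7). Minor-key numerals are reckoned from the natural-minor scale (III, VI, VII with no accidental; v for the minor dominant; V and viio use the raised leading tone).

v64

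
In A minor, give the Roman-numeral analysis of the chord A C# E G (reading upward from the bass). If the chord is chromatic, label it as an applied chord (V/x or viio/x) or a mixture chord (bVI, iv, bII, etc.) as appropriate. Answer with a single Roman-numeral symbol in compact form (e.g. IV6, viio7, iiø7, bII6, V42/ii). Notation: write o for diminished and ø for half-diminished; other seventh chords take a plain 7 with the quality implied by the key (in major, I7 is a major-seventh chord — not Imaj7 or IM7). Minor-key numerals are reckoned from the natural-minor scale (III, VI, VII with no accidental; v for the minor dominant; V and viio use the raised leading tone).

Stacked in thirds the chord is A-C#-E-G: a dominant seventh chord on A.
A is not a diatonic chord root with this quality in A minor, but it lies a perfect fifth above D (iv), so the chord functions as an applied dominant of iv.

V7/iv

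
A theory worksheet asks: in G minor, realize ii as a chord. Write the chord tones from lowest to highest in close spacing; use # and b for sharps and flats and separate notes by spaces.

A C E

ii is the minor supertonic, borrowed from the parallel major (the Dorian ii). In G minor that root is A.
So the chord is A-C-E.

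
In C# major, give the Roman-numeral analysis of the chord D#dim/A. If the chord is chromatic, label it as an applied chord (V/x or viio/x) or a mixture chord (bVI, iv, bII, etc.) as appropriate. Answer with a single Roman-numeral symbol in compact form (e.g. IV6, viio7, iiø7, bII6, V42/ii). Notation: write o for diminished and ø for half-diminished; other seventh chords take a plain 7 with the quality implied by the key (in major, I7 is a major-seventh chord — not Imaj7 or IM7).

iio64

Stacked in thirds the chord is D#-F#-A: a diminished triad on D#.
D# is the second degree of C# major. This is the diminished supertonic triad, borrowed from the parallel minor.
With A in the bass the chord is in second inversion, so the figured bass is 64.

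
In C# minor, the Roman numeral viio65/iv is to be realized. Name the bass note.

The applied chord viio65/iv is rooted on E#: E#-G#-B-D.
The figure 65 means first inversion — the third is in the bass.

G#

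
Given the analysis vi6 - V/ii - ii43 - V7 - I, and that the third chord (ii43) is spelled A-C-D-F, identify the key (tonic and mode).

C major

The anchor chord is a minor seventh chord on D, labeled ii43.
If D is scale degree 2 and the mode makes that degree carry a minor seventh chord, the tonic is C and the mode is major.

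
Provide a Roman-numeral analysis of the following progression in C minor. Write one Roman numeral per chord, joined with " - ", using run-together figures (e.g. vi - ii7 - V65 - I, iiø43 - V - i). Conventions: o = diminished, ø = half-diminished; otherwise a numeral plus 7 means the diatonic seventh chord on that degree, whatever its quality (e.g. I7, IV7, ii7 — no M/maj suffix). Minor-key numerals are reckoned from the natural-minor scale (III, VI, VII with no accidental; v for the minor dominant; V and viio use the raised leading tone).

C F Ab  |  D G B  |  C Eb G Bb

iv64 - V64 - i7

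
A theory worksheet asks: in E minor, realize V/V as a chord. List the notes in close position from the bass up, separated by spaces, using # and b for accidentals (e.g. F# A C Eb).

F# A# C#

V/V is a secondary dominant — the dominant triad of V. V in E minor is B, so the applied chord's root is F#, a perfect fifth above.
Building a major triad on F# gives F#-A#-C#.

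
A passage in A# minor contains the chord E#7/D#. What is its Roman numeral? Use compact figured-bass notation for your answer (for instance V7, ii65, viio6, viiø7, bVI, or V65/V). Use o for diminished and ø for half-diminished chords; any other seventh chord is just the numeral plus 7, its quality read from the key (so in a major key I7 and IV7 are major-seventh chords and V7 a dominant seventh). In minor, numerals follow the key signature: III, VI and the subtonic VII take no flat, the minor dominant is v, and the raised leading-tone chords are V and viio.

Stacked in thirds the chord is E#-G##-B#-D#: a dominant seventh chord on E#.
E# is scale degree 5 in A# minor, and a dominant seventh chord on that degree is written V7.
With D# in the bass the chord is in third inversion, so the figured bass is 42.

V42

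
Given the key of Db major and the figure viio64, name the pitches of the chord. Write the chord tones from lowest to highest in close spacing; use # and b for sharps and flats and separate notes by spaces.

The numeral's case and figure indicate a diminished triad. In Db major its root, the leading tone, is C.
Stacking thirds from C gives C-Eb-Gb.
With the 64 figure the chord is in second inversion; from the bass Gb upward in close position it reads Gb-C-Eb.

Gb C Eb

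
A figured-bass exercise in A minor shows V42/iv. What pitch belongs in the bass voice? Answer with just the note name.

G

The applied chord V42/iv is rooted on A: A-C#-E-G.
The figure 42 means third inversion — the seventh is in the bass.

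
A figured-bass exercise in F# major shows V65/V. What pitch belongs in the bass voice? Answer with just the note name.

The applied chord V65/V is rooted on G#: G#-B#-D#-F#.
The figure 65 means first inversion — the third is in the bass.

B#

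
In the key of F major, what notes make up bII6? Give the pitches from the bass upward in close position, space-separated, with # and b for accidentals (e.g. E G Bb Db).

Bb Db Gb

bII6 is the Neapolitan sixth — a major triad on the lowered second degree, here in its customary first inversion. In F major that root is Gb.
So the chord is Gb-Bb-Db.
The figured bass 6 indicates first inversion, placing the third (Bb) in the bass: Bb-Db-Gb.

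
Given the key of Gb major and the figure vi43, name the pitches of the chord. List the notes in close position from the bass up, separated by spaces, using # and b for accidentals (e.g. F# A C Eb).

Bb Db Eb Gb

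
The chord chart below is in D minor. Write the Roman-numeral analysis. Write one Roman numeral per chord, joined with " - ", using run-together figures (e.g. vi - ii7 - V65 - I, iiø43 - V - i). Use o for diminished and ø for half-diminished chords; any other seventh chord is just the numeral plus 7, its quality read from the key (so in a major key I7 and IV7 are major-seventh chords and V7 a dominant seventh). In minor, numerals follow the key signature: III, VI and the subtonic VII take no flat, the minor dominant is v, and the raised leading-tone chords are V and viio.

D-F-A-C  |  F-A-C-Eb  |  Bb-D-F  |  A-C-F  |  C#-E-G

i7 - V7/VI - VI - III6 - viio

D-F-A-C has root D, degree 1 in D minor, so i7.
F-A-C-Eb: a dominant seventh chord on F, the applied dominant of VI → V7/VI.
Bb-D-F: major triad on Bb = scale degree 6 → VI.
A-C-F: major triad on F = scale degree 3 → III6.
C#-E-G: root C# is the leading tone; diminished triad there is viio.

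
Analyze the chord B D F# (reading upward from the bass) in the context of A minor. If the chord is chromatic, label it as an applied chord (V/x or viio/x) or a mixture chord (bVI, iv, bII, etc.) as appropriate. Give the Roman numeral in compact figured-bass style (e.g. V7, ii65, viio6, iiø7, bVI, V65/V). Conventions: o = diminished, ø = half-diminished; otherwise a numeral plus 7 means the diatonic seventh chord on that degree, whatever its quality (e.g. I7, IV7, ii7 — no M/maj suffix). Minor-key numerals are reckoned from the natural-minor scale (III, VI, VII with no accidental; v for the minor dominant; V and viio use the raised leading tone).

ii

Stacked in thirds the chord is B-D-F#: a minor triad on B.
B is the second degree of A minor. This is the minor supertonic, borrowed from the parallel major (the Dorian ii).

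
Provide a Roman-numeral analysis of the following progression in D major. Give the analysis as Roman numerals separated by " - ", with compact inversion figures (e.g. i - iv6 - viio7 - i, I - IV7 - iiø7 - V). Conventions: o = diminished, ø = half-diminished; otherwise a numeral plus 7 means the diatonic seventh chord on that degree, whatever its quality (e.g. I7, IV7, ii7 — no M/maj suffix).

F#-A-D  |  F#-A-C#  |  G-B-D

F#-A-D: major triad on D = scale degree 1 → I6.
F#-A-C# has root F#, degree 3 in D major, so iii.
G-B-D: root G is the subdominant; major triad there is IV.

I6 - iii - IV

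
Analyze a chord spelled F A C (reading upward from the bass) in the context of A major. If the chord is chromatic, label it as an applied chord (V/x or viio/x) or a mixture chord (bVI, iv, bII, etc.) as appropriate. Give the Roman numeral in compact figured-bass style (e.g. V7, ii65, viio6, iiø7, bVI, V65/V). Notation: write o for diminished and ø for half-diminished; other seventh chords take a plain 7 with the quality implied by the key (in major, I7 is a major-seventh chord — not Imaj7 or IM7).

bVI

Stacked in thirds the chord is F-A-C: a major triad on F.
F is the lowered sixth degree of A major (diatonic 6 would be F#). This is a major triad on the lowered sixth degree, borrowed from the parallel minor.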